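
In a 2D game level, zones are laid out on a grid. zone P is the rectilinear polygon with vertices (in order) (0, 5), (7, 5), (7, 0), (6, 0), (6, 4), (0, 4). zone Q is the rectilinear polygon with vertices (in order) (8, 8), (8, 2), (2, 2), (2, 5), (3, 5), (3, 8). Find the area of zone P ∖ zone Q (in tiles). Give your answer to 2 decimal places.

|zone P| = 11, |zone P∩zone Q| = 7.
|zone P ∖ zone Q| = |zone P| − |zone P∩zone Q| = 11 − 7 = 4.00.

4.00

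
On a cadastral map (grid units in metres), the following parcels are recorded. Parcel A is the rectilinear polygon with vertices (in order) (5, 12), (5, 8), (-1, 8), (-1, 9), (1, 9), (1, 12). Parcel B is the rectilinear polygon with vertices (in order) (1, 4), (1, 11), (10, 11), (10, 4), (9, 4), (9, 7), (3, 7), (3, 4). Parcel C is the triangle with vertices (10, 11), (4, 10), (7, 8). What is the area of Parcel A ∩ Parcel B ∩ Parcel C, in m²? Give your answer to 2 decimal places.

The intersection is the polygon with vertices (5,9.333), (4,10), (5,10.167).
By the shoelace formula its area is 0.42.

0.42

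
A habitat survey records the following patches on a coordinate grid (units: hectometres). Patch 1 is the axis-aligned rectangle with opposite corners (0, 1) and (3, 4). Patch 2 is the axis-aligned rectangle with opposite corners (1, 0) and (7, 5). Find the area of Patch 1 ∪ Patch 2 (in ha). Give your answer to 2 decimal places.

33.00

By inclusion–exclusion:
Individual areas: |Patch 1| = 9, |Patch 2| = 30.
|Patch 1∩Patch 2|: x∈[1,3], y∈[1,4] → 2·3 = 6.
|Patch 1 ∪ Patch 2| = 39 − 6 = 33.00.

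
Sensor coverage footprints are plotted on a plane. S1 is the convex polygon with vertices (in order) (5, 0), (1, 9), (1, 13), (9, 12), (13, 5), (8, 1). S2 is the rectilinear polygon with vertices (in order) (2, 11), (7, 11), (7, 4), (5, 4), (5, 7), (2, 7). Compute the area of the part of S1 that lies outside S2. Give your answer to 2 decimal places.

|S1| = 99.5, |S1∩S2| = 26.
|S1 ∖ S2| = |S1| − |S1∩S2| = 99.5 − 26 = 73.50.

73.50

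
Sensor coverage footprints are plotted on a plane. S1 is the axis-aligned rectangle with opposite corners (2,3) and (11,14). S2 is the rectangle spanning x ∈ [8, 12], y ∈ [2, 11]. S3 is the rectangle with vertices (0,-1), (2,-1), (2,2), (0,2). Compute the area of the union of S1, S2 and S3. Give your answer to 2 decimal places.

By inclusion–exclusion:
Individual areas: |S1| = 99, |S2| = 36, |S3| = 6.
|S1∩S2|: x∈[8,11], y∈[3,11] → 3·8 = 24.
|S1∩S3| = 0 (no overlap).
|S2∩S3| = 0 (no overlap).
|S1∩S2∩S3| = 0.
|S1 ∪ S2 ∪ S3| = 141 − 24 + 0 = 117.00.

117.00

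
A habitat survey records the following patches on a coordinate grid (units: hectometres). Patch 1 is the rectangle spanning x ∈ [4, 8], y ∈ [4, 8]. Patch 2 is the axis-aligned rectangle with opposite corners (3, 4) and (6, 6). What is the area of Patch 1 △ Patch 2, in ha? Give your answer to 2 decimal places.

14.00

|Patch 1∩Patch 2|: x∈[4,6], y∈[4,6] → 2·2 = 4.
|Patch 1 △ Patch 2| = |Patch 1| + |Patch 2| − 2·|Patch 1∩Patch 2| = 16 + 6 − 8 = 14.00.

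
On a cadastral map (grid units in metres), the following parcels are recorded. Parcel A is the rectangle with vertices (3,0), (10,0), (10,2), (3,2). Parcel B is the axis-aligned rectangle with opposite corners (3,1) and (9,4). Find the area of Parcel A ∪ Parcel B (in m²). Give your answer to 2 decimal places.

26.00

By inclusion–exclusion:
Individual areas: |Parcel A| = 14, |Parcel B| = 18.
|Parcel A∩Parcel B|: x∈[3,9], y∈[1,2] → 6·1 = 6.
|Parcel A ∪ Parcel B| = 32 − 6 = 26.00.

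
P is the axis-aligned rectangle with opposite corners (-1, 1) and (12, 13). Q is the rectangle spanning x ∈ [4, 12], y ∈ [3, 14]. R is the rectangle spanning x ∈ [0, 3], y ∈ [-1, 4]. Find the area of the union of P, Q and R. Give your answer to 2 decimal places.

170.00

By inclusion–exclusion:
Individual areas: |P| = 156, |Q| = 88, |R| = 15.
|P∩Q|: x∈[4,12], y∈[3,13] → 8·10 = 80.
|P∩R|: x∈[0,3], y∈[1,4] → 3·3 = 9.
|Q∩R| = 0 (no overlap).
|P∩Q∩R| = 0.
|P ∪ Q ∪ R| = 259 − 89 + 0 = 170.00.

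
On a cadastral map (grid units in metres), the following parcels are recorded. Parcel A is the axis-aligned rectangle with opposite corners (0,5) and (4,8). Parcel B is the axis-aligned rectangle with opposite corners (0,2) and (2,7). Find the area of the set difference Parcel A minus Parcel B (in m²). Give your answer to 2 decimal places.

|Parcel A∩Parcel B|: x∈[0,2], y∈[5,7] → 2·2 = 4.
|Parcel A| = 12.
|Parcel A ∖ Parcel B| = |Parcel A| − |Parcel A∩Parcel B| = 12 − 4 = 8.00.

8.00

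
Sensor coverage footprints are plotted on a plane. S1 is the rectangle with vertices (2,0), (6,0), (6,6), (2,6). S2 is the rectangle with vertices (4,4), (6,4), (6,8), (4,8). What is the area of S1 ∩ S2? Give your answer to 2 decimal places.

4.00

|S1∩S2|: x∈[4,6], y∈[4,6] → 2·2 = 4.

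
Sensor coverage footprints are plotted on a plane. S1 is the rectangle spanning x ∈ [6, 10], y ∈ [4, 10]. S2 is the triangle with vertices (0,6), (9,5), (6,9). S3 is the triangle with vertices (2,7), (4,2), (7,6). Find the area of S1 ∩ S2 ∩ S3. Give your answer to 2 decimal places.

0.61

The intersection is the polygon with vertices (6,5.333), (6,6.2), (7,6), (6.462,5.282).
By the shoelace formula its area is 0.61.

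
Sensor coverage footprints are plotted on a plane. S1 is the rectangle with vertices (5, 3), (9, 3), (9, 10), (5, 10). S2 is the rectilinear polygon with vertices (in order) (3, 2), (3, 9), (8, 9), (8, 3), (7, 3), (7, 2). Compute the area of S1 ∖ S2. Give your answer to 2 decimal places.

|S1| = 28, |S1∩S2| = 18.
|S1 ∖ S2| = |S1| − |S1∩S2| = 28 − 18 = 10.00.

10.00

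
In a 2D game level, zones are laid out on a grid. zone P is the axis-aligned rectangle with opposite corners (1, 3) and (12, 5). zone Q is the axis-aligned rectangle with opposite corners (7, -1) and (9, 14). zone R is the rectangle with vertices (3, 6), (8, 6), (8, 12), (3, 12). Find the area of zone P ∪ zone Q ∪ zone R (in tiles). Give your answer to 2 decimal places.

By inclusion–exclusion:
Individual areas: |zone P| = 22, |zone Q| = 30, |zone R| = 30.
|zone P∩zone Q|: x∈[7,9], y∈[3,5] → 2·2 = 4.
|zone P∩zone R| = 0 (no overlap).
|zone Q∩zone R|: x∈[7,8], y∈[6,12] → 1·6 = 6.
|zone P∩zone Q∩zone R| = 0.
|zone P ∪ zone Q ∪ zone R| = 82 − 10 + 0 = 72.00.

72.00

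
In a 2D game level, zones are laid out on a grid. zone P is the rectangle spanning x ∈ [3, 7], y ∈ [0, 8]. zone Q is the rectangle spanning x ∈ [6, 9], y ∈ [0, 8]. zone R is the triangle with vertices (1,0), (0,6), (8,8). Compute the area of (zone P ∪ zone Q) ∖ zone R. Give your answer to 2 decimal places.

|zone P ∪ zone Q| = 48.
|(zone P ∪ zone Q) ∩ zone R| = 11.1607.
|(zone P ∪ zone Q) ∖ zone R| = 48 − 11.1607 = 36.84.

36.84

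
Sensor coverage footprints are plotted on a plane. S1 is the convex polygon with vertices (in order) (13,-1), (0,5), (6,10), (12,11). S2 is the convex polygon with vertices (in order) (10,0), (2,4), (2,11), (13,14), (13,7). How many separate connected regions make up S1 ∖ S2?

S1 ∖ S2 splits into 2 disjoint pieces (area 9.217, area 2.5897).

2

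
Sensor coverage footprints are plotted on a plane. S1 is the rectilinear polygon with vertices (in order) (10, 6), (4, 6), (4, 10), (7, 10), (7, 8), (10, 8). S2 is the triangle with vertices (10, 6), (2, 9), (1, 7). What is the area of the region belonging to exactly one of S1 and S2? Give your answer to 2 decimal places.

18.00

|S1| = 18, |S2| = 9.5, |S1∩S2| = 4.75.
|S1 △ S2| = |S1| + |S2| − 2·|S1∩S2| = 18 + 9.5 − 9.5 = 18.00.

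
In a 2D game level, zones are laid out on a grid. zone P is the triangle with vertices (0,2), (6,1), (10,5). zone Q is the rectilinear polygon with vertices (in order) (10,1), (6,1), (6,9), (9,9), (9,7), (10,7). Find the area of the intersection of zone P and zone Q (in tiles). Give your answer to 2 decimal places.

The intersection is the polygon with vertices (6,1), (6,3.8), (10,5).
By the shoelace formula its area is 5.60.

5.60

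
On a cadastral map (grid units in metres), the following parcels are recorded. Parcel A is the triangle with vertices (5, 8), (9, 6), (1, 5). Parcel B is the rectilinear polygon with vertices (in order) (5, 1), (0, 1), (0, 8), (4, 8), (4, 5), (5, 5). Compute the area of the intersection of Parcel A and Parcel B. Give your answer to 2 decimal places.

2.81

The intersection is the polygon with vertices (1,5), (4,7.25), (4,5.375).
By the shoelace formula its area is 2.81.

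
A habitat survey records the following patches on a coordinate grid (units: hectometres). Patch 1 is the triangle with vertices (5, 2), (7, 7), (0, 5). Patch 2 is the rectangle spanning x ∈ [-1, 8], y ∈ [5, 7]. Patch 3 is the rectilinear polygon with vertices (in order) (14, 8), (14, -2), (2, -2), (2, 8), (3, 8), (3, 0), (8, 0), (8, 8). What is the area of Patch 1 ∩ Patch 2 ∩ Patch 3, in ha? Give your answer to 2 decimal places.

0.71

The intersection is the polygon with vertices (2,5), (2,5.571), (3,5.857), (3,5).
By the shoelace formula its area is 0.71.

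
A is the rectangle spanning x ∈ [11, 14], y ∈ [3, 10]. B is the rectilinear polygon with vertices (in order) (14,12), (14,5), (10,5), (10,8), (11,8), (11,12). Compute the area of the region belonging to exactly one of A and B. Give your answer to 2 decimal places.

|A| = 21, |B| = 24, |A∩B| = 15.
|A △ B| = |A| + |B| − 2·|A∩B| = 21 + 24 − 30 = 15.00.

15.00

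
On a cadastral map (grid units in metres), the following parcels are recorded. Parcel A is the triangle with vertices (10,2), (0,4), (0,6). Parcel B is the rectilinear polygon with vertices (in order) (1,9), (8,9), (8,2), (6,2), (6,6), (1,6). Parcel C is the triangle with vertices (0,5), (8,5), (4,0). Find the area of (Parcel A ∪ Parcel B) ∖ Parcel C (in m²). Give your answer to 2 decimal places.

28.63

|Parcel A ∪ Parcel B| = 37.8.
|(Parcel A ∪ Parcel B) ∩ Parcel C| = 9.1738.
|(Parcel A ∪ Parcel B) ∖ Parcel C| = 37.8 − 9.1738 = 28.63.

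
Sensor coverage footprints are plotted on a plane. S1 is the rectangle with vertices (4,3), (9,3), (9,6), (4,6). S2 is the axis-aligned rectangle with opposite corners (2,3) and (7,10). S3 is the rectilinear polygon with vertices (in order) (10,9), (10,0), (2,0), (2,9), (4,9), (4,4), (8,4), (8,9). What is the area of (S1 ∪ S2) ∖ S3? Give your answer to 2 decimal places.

22.00

|S1 ∪ S2| = 41.
|(S1 ∪ S2) ∩ S3| = 19.
|(S1 ∪ S2) ∖ S3| = 41 − 19 = 22.00.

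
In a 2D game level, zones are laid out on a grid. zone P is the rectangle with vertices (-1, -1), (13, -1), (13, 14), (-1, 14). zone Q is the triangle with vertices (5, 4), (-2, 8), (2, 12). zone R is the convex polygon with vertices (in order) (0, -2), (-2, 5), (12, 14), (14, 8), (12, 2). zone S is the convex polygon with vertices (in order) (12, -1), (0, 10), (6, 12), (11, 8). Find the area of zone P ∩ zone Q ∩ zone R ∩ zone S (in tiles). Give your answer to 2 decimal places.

The intersection is the polygon with vertices (3.338,8.432), (4.191,6.159), (2.382,7.817).
By the shoelace formula its area is 1.35.

1.35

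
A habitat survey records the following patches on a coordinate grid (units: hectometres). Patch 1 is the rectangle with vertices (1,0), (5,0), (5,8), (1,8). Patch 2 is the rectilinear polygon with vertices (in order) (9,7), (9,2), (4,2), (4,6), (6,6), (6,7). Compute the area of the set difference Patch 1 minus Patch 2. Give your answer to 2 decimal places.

|Patch 1| = 32, |Patch 1∩Patch 2| = 4.
|Patch 1 ∖ Patch 2| = |Patch 1| − |Patch 1∩Patch 2| = 32 − 4 = 28.00.

28.00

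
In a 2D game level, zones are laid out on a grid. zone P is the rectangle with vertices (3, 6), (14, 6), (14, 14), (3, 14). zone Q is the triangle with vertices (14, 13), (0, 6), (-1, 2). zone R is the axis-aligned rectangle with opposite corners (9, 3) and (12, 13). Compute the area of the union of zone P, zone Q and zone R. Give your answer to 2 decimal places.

108.16

By inclusion–exclusion:
Individual areas: |zone P| = 88, |zone Q| = 24.5, |zone R| = 30.
|zone P∩zone Q| = 13.3409.
|zone P∩zone R|: x∈[9,12], y∈[6,13] → 3·7 = 21.
|zone Q∩zone R| = 2.45.
|zone P∩zone Q∩zone R| = 2.45.
|zone P ∪ zone Q ∪ zone R| = 142.5 − 36.7909 + 2.45 = 108.16.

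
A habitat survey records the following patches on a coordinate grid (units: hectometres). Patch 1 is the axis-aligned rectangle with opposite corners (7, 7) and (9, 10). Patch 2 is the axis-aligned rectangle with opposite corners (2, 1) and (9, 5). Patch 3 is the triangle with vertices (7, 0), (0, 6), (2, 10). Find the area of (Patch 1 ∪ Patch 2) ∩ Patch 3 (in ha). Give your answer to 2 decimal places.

7.70

The region (Patch 1 ∪ Patch 2) ∩ Patch 3 is the polygon with vertices (2,5), (4.5,5), (6.5,1), (5.833,1), (2,4.286).
By the shoelace formula its area is 7.70.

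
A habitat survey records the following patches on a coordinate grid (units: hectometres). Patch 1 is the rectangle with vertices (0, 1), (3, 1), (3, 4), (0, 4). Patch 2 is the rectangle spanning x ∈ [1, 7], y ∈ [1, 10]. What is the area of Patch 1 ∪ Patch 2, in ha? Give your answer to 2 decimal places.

57.00

By inclusion–exclusion:
Individual areas: |Patch 1| = 9, |Patch 2| = 54.
|Patch 1∩Patch 2|: x∈[1,3], y∈[1,4] → 2·3 = 6.
|Patch 1 ∪ Patch 2| = 63 − 6 = 57.00.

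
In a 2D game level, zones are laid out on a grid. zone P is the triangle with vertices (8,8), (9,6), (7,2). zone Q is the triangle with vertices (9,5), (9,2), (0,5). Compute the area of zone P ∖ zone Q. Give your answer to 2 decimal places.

|zone P| = 4, |zone P∩zone Q| = 1.4398.
|zone P ∖ zone Q| = |zone P| − |zone P∩zone Q| = 4 − 1.4398 = 2.56.

2.56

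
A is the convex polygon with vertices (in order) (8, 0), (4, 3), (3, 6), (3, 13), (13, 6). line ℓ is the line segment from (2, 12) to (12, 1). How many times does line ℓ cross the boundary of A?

2

The segment meets the boundary at (10.348,2.817), (3,10.9).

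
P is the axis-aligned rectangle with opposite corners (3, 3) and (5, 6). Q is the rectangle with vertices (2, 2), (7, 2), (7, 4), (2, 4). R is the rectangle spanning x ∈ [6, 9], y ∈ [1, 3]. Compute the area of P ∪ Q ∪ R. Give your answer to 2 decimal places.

19.00

By inclusion–exclusion:
Individual areas: |P| = 6, |Q| = 10, |R| = 6.
|P∩Q|: x∈[3,5], y∈[3,4] → 2·1 = 2.
|P∩R| = 0 (no overlap).
|Q∩R|: x∈[6,7], y∈[2,3] → 1·1 = 1.
|P∩Q∩R| = 0.
|P ∪ Q ∪ R| = 22 − 3 + 0 = 19.00.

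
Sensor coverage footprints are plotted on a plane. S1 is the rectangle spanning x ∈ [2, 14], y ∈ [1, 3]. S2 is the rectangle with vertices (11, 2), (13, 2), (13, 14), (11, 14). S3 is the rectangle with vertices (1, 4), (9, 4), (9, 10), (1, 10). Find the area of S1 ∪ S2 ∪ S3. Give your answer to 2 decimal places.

94.00

By inclusion–exclusion:
Individual areas: |S1| = 24, |S2| = 24, |S3| = 48.
|S1∩S2|: x∈[11,13], y∈[2,3] → 2·1 = 2.
|S1∩S3| = 0 (no overlap).
|S2∩S3| = 0 (no overlap).
|S1∩S2∩S3| = 0.
|S1 ∪ S2 ∪ S3| = 96 − 2 + 0 = 94.00.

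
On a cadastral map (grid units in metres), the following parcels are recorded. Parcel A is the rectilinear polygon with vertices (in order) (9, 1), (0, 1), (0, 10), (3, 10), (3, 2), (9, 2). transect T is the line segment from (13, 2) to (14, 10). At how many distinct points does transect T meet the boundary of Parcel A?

0

The segment lies entirely outside Parcel A and never meets its boundary.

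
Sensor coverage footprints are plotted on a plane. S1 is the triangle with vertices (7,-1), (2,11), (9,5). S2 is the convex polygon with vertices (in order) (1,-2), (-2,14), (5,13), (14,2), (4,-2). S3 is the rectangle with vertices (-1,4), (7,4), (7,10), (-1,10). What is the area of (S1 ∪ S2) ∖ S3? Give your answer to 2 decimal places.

104.06

|S1 ∪ S2| = 150.0148.
|(S1 ∪ S2) ∩ S3| = 45.9583.
|(S1 ∪ S2) ∖ S3| = 150.0148 − 45.9583 = 104.06.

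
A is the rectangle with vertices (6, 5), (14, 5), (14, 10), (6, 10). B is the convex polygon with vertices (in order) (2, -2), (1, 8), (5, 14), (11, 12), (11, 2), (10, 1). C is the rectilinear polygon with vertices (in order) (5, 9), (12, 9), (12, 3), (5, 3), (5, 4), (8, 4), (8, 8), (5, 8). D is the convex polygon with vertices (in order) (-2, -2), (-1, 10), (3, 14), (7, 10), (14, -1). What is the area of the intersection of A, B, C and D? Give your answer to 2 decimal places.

The intersection is the polygon with vertices (7.636,9), (10.182,5), (8,5), (8,8), (6,8), (6,9).
By the shoelace formula its area is 5.64.

5.64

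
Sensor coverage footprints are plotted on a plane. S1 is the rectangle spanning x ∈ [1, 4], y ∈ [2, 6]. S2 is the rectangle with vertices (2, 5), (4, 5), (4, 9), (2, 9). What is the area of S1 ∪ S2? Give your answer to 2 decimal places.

18.00

By inclusion–exclusion:
Individual areas: |S1| = 12, |S2| = 8.
|S1∩S2|: x∈[2,4], y∈[5,6] → 2·1 = 2.
|S1 ∪ S2| = 20 − 2 = 18.00.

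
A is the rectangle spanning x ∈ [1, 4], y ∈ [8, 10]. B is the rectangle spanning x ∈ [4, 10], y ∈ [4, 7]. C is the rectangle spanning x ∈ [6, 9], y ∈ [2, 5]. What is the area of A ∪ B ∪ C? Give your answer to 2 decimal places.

30.00

By inclusion–exclusion:
Individual areas: |A| = 6, |B| = 18, |C| = 9.
|A∩B| = 0 (no overlap).
|A∩C| = 0 (no overlap).
|B∩C|: x∈[6,9], y∈[4,5] → 3·1 = 3.
|A∩B∩C| = 0.
|A ∪ B ∪ C| = 33 − 3 + 0 = 30.00.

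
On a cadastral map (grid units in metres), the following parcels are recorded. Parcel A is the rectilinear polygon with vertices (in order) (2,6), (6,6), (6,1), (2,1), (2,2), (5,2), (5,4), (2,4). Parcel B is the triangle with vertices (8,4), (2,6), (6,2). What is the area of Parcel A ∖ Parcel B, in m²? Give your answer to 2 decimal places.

9.17

|Parcel A| = 14, |Parcel A∩Parcel B| = 4.8333.
|Parcel A ∖ Parcel B| = |Parcel A| − |Parcel A∩Parcel B| = 14 − 4.8333 = 9.17.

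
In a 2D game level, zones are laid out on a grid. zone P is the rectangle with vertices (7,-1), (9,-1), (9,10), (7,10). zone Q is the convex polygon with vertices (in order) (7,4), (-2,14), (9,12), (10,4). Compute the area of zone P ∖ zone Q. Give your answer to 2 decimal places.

10.00

|zone P| = 22, |zone P∩zone Q| = 12.
|zone P ∖ zone Q| = |zone P| − |zone P∩zone Q| = 22 − 12 = 10.00.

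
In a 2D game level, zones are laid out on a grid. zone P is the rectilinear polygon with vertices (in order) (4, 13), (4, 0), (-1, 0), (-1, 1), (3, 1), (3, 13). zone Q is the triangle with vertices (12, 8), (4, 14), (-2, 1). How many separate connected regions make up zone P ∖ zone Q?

2

zone P ∖ zone Q splits into 2 disjoint pieces (area 7.75, area 0.3141).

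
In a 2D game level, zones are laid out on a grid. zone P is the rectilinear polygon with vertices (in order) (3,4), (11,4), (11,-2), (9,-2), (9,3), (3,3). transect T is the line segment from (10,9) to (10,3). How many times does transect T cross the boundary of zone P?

The segment meets the boundary at (10,4).

1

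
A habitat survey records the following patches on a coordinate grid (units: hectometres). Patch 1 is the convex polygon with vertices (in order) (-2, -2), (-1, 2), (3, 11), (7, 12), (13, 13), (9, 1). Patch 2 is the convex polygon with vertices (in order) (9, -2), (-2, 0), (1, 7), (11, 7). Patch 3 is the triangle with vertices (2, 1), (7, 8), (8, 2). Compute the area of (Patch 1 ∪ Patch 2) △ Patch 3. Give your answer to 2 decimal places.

120.48

|Patch 1 ∪ Patch 2| = 138.9773.
|(Patch 1 ∪ Patch 2) ∩ Patch 3| = 18.5.
|(Patch 1 ∪ Patch 2) △ Patch 3| = 138.9773 + 18.5 − 37 = 120.48.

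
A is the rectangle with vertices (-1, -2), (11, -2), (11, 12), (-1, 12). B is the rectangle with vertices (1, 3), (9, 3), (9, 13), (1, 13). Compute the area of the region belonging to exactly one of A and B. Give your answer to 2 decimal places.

|A∩B|: x∈[1,9], y∈[3,12] → 8·9 = 72.
|A △ B| = |A| + |B| − 2·|A∩B| = 168 + 80 − 144 = 104.00.

104.00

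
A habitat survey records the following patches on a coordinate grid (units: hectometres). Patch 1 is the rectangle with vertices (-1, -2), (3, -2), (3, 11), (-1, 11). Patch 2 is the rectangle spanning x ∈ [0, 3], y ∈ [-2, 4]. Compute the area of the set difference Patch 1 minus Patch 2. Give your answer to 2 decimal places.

|Patch 1∩Patch 2|: x∈[0,3], y∈[-2,4] → 3·6 = 18.
|Patch 1| = 52.
|Patch 1 ∖ Patch 2| = |Patch 1| − |Patch 1∩Patch 2| = 52 − 18 = 34.00.

34.00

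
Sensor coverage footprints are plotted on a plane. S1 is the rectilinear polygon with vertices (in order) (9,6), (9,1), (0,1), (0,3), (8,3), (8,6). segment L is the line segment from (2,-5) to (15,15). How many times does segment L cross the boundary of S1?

4

The segment meets the boundary at (8,4.231), (7.2,3), (5.9,1), (9,5.769).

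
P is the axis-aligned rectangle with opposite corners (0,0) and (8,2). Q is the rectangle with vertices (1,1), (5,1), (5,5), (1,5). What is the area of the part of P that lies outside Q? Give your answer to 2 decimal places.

12.00

|P∩Q|: x∈[1,5], y∈[1,2] → 4·1 = 4.
|P| = 16.
|P ∖ Q| = |P| − |P∩Q| = 16 − 4 = 12.00.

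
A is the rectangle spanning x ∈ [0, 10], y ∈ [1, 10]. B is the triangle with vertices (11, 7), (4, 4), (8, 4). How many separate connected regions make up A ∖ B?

A ∖ B is a single connected region.

1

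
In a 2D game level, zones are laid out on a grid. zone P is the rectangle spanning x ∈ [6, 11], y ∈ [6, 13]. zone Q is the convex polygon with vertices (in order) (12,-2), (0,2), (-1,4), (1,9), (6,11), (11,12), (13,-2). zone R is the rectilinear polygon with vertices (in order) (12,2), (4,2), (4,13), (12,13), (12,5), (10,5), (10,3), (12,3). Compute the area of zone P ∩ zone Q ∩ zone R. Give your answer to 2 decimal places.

27.50

The intersection is the polygon with vertices (6,6), (6,11), (11,12), (11,6).
By the shoelace formula its area is 27.50.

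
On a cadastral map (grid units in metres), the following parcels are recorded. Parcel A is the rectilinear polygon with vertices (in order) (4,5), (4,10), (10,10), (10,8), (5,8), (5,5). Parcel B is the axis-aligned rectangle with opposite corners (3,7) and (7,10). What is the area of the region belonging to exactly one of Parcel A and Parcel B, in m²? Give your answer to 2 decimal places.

13.00

|Parcel A| = 15, |Parcel B| = 12, |Parcel A∩Parcel B| = 7.
|Parcel A △ Parcel B| = |Parcel A| + |Parcel B| − 2·|Parcel A∩Parcel B| = 15 + 12 − 14 = 13.00.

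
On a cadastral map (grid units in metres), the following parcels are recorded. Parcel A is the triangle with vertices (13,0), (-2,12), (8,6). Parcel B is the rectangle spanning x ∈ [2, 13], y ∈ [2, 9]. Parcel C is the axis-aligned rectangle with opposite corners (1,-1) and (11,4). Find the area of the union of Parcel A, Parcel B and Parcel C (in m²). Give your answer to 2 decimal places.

By inclusion–exclusion:
Individual areas: |Parcel A| = 15, |Parcel B| = 77, |Parcel C| = 50.
|Parcel A∩Parcel B| = 12.2667.
|Parcel A∩Parcel C| = 2.5333.
|Parcel B∩Parcel C|: x∈[2,11], y∈[2,4] → 9·2 = 18.
|Parcel A∩Parcel B∩Parcel C| = 2.4333.
|Parcel A ∪ Parcel B ∪ Parcel C| = 142 − 32.8 + 2.4333 = 111.63.

111.63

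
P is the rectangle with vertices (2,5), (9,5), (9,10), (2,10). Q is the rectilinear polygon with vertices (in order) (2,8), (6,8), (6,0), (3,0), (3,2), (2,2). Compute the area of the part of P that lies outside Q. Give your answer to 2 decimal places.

23.00

|P| = 35, |P∩Q| = 12.
|P ∖ Q| = |P| − |P∩Q| = 35 − 12 = 23.00.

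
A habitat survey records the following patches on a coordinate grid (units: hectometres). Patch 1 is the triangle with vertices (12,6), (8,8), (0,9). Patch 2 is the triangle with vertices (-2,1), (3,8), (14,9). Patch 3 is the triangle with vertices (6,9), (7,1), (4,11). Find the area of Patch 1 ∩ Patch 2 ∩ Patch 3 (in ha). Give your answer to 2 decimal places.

The intersection is the polygon with vertices (4.973,7.757), (4.85,8.168), (5.895,8.263), (6.095,8.238), (6.194,7.452).
By the shoelace formula its area is 0.75.

0.75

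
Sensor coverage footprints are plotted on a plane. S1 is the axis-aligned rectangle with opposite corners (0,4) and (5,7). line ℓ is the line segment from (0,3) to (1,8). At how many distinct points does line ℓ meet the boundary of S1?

The segment meets the boundary at (0.8,7), (0.2,4).

2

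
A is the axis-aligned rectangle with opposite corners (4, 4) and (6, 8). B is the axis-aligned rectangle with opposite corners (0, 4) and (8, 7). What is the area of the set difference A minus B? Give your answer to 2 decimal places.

|A∩B|: x∈[4,6], y∈[4,7] → 2·3 = 6.
|A| = 8.
|A ∖ B| = |A| − |A∩B| = 8 − 6 = 2.00.

2.00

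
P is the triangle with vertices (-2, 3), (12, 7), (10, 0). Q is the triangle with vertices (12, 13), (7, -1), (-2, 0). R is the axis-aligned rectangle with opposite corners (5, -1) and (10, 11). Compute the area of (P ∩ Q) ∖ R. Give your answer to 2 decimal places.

|P ∩ Q| = 26.6002.
|(P ∩ Q) ∩ R| = 16.657.
|(P ∩ Q) ∖ R| = 26.6002 − 16.657 = 9.94.

9.94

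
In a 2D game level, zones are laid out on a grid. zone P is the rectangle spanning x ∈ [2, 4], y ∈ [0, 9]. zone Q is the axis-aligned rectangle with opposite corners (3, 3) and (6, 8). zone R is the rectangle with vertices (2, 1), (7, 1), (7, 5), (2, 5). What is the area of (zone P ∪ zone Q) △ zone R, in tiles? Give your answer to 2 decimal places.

|zone P ∪ zone Q| = 28.
|(zone P ∪ zone Q) ∩ zone R| = 12.
|(zone P ∪ zone Q) △ zone R| = 28 + 20 − 24 = 24.00.

24.00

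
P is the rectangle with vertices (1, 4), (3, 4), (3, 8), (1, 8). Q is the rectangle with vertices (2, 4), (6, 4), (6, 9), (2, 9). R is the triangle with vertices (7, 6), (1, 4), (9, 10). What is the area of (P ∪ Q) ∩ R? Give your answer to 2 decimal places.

The region (P ∪ Q) ∩ R is the polygon with vertices (6,5.667), (1,4), (6,7.75).
By the shoelace formula its area is 5.21.

5.21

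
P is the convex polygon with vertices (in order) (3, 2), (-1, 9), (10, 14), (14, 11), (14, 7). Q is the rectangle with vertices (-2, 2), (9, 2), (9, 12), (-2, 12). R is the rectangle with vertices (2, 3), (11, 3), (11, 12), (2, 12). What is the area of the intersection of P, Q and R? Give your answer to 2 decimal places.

The intersection is the polygon with vertices (5.6,12), (9,12), (9,4.727), (5.2,3), (2.429,3), (2,3.75), (2,10.364).
By the shoelace formula its area is 56.61.

56.61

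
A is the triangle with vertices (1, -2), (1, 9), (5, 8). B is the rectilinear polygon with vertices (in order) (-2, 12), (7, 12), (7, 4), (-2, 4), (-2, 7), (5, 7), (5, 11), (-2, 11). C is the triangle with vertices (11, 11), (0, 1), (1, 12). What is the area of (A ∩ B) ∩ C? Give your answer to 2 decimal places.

8.99

|A ∩ B| = 9.
|(A ∩ B) ∩ C| = 8.99.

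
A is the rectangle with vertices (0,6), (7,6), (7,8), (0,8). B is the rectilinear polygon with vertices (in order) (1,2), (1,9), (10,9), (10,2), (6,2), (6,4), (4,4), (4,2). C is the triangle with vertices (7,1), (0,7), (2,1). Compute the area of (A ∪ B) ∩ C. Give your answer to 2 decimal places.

The region (A ∪ B) ∩ C is the polygon with vertices (4,2), (1.667,2), (1,4), (1,6), (0.333,6), (0,7), (4,3.571).
By the shoelace formula its area is 8.31.

8.31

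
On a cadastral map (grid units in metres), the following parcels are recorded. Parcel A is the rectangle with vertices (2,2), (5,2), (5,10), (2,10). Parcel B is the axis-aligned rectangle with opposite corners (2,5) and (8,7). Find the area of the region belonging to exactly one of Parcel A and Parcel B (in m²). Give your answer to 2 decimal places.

24.00

|Parcel A∩Parcel B|: x∈[2,5], y∈[5,7] → 3·2 = 6.
|Parcel A △ Parcel B| = |Parcel A| + |Parcel B| − 2·|Parcel A∩Parcel B| = 24 + 12 − 12 = 24.00.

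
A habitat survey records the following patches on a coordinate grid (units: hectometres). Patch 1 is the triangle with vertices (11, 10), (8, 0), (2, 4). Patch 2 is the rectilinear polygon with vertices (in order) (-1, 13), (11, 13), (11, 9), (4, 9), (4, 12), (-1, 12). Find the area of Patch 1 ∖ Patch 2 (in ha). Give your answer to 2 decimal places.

|Patch 1| = 36, |Patch 1∩Patch 2| = 0.6.
|Patch 1 ∖ Patch 2| = |Patch 1| − |Patch 1∩Patch 2| = 36 − 0.6 = 35.40.

35.40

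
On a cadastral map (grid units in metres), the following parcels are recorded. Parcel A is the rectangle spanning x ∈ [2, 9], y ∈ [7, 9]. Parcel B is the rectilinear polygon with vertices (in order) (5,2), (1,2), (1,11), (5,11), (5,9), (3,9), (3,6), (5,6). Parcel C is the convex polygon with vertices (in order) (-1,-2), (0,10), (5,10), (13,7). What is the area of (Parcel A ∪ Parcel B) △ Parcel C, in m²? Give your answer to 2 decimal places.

|Parcel A ∪ Parcel B| = 42.
|(Parcel A ∪ Parcel B) ∩ Parcel C| = 37.6667.
|(Parcel A ∪ Parcel B) △ Parcel C| = 42 + 87 − 75.3333 = 53.67.

53.67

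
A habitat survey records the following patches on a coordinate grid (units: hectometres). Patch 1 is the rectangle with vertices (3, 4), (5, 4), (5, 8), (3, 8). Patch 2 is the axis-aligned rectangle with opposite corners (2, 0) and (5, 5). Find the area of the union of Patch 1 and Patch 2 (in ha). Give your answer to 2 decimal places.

By inclusion–exclusion:
Individual areas: |Patch 1| = 8, |Patch 2| = 15.
|Patch 1∩Patch 2|: x∈[3,5], y∈[4,5] → 2·1 = 2.
|Patch 1 ∪ Patch 2| = 23 − 2 = 21.00.

21.00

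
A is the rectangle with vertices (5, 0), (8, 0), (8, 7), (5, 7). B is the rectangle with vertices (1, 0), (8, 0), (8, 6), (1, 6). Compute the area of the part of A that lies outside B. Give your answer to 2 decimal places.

3.00

|A∩B|: x∈[5,8], y∈[0,6] → 3·6 = 18.
|A| = 21.
|A ∖ B| = |A| − |A∩B| = 21 − 18 = 3.00.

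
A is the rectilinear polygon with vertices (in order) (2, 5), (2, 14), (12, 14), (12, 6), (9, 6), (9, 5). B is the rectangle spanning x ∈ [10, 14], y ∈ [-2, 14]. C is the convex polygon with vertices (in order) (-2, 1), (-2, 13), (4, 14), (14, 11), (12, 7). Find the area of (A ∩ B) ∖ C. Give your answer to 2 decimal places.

|A ∩ B| = 16.
|(A ∩ B) ∩ C| = 10.6571.
|(A ∩ B) ∖ C| = 16 − 10.6571 = 5.34.

5.34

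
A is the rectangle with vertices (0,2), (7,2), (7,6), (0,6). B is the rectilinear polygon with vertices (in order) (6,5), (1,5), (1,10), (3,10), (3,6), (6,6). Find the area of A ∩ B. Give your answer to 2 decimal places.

5.00

The intersection is the polygon with vertices (6,6), (6,5), (1,5), (1,6), (3,6).
By the shoelace formula its area is 5.00.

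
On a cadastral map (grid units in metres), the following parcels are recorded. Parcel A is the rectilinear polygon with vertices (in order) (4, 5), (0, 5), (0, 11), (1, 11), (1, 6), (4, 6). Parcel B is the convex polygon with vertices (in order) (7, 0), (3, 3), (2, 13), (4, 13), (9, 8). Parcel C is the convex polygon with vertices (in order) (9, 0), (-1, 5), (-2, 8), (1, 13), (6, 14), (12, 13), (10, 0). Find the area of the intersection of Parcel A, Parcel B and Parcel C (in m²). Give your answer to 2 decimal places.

The intersection is the polygon with vertices (2.7,6), (4,6), (4,5), (2.8,5).
By the shoelace formula its area is 1.25.

1.25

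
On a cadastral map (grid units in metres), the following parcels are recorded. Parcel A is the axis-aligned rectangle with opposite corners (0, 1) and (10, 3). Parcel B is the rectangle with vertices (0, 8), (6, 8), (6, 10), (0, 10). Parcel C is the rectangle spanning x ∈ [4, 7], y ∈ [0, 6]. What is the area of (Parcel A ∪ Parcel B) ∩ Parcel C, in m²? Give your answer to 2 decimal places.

The region (Parcel A ∪ Parcel B) ∩ Parcel C is the polygon with vertices (7,3), (7,1), (4,1), (4,3).
By the shoelace formula its area is 6.00.

6.00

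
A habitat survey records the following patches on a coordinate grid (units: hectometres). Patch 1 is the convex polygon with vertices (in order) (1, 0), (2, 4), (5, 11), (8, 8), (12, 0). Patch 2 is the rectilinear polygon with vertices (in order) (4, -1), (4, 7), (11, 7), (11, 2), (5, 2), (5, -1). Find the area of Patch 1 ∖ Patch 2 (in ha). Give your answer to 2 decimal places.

38.25

|Patch 1| = 69, |Patch 1∩Patch 2| = 30.75.
|Patch 1 ∖ Patch 2| = |Patch 1| − |Patch 1∩Patch 2| = 69 − 30.75 = 38.25.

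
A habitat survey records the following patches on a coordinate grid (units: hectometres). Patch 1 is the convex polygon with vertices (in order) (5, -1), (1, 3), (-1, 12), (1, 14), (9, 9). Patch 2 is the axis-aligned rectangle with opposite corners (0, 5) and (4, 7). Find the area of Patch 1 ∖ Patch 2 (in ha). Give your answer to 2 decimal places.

75.67

|Patch 1| = 83, |Patch 1∩Patch 2| = 7.3333.
|Patch 1 ∖ Patch 2| = |Patch 1| − |Patch 1∩Patch 2| = 83 − 7.3333 = 75.67.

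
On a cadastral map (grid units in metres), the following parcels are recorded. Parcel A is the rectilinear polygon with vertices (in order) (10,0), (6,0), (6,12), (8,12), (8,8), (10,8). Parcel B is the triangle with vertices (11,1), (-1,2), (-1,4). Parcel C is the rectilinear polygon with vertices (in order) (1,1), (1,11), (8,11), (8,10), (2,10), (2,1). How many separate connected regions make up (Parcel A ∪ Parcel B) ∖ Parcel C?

(Parcel A ∪ Parcel B) ∖ Parcel C splits into 3 disjoint pieces (area 40.75, area 3.6667, area 2).

3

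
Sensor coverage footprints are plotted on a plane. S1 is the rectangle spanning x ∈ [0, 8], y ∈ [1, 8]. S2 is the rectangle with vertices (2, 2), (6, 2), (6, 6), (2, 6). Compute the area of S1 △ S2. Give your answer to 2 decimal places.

40.00

|S1∩S2|: x∈[2,6], y∈[2,6] → 4·4 = 16.
|S1 △ S2| = |S1| + |S2| − 2·|S1∩S2| = 56 + 16 − 32 = 40.00.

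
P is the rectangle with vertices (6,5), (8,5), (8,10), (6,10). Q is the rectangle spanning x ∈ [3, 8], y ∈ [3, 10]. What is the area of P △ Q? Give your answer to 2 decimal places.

|P∩Q|: x∈[6,8], y∈[5,10] → 2·5 = 10.
|P △ Q| = |P| + |Q| − 2·|P∩Q| = 10 + 35 − 20 = 25.00.

25.00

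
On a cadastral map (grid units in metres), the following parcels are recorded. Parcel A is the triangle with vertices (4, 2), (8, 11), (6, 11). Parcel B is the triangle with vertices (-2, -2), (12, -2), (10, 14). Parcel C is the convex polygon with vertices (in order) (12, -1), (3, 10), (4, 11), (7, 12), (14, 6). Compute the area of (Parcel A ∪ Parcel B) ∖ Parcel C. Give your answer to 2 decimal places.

|Parcel A ∪ Parcel B| = 114.9013.
|(Parcel A ∪ Parcel B) ∩ Parcel C| = 39.1406.
|(Parcel A ∪ Parcel B) ∖ Parcel C| = 114.9013 − 39.1406 = 75.76.

75.76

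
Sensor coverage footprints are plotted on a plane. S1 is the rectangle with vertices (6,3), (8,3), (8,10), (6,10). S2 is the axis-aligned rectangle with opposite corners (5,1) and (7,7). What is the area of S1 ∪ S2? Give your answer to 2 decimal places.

22.00

By inclusion–exclusion:
Individual areas: |S1| = 14, |S2| = 12.
|S1∩S2|: x∈[6,7], y∈[3,7] → 1·4 = 4.
|S1 ∪ S2| = 26 − 4 = 22.00.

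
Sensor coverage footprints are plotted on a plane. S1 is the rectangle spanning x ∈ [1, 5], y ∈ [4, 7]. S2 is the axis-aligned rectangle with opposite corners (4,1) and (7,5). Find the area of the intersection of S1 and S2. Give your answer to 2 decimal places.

|S1∩S2|: x∈[4,5], y∈[4,5] → 1·1 = 1.

1.00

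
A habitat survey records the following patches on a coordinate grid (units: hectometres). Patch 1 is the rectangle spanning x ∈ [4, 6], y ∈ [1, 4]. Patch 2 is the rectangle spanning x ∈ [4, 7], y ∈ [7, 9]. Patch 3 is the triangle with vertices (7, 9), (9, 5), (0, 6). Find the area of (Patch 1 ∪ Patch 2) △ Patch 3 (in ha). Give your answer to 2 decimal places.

|Patch 1 ∪ Patch 2| = 12.
|(Patch 1 ∪ Patch 2) ∩ Patch 3| = 4.0714.
|(Patch 1 ∪ Patch 2) △ Patch 3| = 12 + 17 − 8.1429 = 20.86.

20.86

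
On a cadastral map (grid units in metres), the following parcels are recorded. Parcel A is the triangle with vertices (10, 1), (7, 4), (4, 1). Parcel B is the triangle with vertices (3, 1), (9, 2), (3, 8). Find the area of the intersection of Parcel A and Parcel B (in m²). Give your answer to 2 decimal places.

The intersection is the polygon with vertices (9,2), (4.2,1.2), (7,4).
By the shoelace formula its area is 5.60.

5.60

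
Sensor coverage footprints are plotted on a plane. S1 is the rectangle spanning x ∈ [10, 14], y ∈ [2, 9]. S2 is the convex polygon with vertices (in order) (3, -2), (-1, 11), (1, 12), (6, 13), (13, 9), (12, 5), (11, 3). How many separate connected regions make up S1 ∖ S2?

S1 ∖ S2 is a single connected region.

1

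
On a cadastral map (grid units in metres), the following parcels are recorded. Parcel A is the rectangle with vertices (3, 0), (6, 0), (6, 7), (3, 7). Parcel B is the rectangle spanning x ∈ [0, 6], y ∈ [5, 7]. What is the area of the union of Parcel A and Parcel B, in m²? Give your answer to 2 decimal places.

By inclusion–exclusion:
Individual areas: |Parcel A| = 21, |Parcel B| = 12.
|Parcel A∩Parcel B|: x∈[3,6], y∈[5,7] → 3·2 = 6.
|Parcel A ∪ Parcel B| = 33 − 6 = 27.00.

27.00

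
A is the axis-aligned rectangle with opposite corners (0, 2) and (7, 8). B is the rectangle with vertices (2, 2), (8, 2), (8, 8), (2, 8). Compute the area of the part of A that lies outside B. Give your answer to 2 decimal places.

12.00

|A∩B|: x∈[2,7], y∈[2,8] → 5·6 = 30.
|A| = 42.
|A ∖ B| = |A| − |A∩B| = 42 − 30 = 12.00.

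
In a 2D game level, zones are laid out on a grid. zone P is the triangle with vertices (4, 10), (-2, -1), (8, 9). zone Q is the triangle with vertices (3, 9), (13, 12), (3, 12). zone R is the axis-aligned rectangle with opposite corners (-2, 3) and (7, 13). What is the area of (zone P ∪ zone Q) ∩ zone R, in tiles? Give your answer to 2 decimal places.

|zone P ∪ zone Q| = 39.3948.
|(zone P ∪ zone Q) ∩ zone R| = 29.73.

29.73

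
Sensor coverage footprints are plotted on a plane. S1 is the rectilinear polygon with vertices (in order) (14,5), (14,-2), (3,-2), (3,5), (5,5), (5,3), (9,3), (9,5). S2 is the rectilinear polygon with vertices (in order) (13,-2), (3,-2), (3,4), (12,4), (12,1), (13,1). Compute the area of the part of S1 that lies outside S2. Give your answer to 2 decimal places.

16.00

|S1| = 69, |S1∩S2| = 53.
|S1 ∖ S2| = |S1| − |S1∩S2| = 69 − 53 = 16.00.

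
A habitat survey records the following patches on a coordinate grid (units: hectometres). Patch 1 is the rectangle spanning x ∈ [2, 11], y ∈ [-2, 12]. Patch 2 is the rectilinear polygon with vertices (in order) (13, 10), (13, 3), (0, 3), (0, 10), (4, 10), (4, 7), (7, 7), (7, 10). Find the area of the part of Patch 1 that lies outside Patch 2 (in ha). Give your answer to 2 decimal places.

72.00

|Patch 1| = 126, |Patch 1∩Patch 2| = 54.
|Patch 1 ∖ Patch 2| = |Patch 1| − |Patch 1∩Patch 2| = 126 − 54 = 72.00.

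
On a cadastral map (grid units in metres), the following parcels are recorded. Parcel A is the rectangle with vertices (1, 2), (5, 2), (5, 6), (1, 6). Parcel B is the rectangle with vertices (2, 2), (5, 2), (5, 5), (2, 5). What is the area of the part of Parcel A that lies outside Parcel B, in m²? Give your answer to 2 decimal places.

|Parcel A∩Parcel B|: x∈[2,5], y∈[2,5] → 3·3 = 9.
|Parcel A| = 16.
|Parcel A ∖ Parcel B| = |Parcel A| − |Parcel A∩Parcel B| = 16 − 9 = 7.00.

7.00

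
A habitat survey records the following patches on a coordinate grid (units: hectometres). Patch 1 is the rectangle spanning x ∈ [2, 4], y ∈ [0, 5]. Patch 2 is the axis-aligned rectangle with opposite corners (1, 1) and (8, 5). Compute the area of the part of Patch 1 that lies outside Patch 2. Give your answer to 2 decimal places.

|Patch 1∩Patch 2|: x∈[2,4], y∈[1,5] → 2·4 = 8.
|Patch 1| = 10.
|Patch 1 ∖ Patch 2| = |Patch 1| − |Patch 1∩Patch 2| = 10 − 8 = 2.00.

2.00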